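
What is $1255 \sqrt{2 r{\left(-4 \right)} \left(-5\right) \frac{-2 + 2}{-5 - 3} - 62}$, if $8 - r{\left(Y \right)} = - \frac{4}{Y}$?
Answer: $1255 i \sqrt{62} \approx 9881.9 i$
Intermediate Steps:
$r{\left(Y \right)} = 8 + \frac{4}{Y}$ ($r{\left(Y \right)} = 8 - - \frac{4}{Y} = 8 + \frac{4}{Y}$)
$1255 \sqrt{2 r{\left(-4 \right)} \left(-5\right) \frac{-2 + 2}{-5 - 3} - 62} = 1255 \sqrt{2 \left(8 + \frac{4}{-4}\right) \left(-5\right) \frac{-2 + 2}{-5 - 3} - 62} = 1255 \sqrt{2 \left(8 + 4 \left(- \frac{1}{4}\right)\right) \left(-5\right) \frac{0}{-8} - 62} = 1255 \sqrt{2 \left(8 - 1\right) \left(-5\right) 0 \left(- \frac{1}{8}\right) - 62} = 1255 \sqrt{2 \cdot 7 \left(-5\right) 0 - 62} = 1255 \sqrt{2 \left(-35\right) 0 - 62} = 1255 \sqrt{\left(-70\right) 0 - 62} = 1255 \sqrt{0 - 62} = 1255 \sqrt{-62} = 1255 i \sqrt{62}$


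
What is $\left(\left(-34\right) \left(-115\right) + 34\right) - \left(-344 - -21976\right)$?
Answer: $-17688$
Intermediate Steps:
$\left(\left(-34\right) \left(-115\right) + 34\right) - \left(-344 - -21976\right) = \left(3910 + 34\right) - \left(-344 + 21976\right) = 3944 - 21632 = -17688$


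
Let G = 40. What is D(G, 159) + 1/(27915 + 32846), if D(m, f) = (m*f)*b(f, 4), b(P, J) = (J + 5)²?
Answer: 31301636761/60761 ≈ 5.1516e+5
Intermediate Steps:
b(P, J) = (5 + J)²
D(m, f) = 81*f*m (D(m, f) = (m*f)*(5 + 4)² = (f*m)*9² = (f*m)*81 = 81*f*m)
D(G, 159) + 1/(27915 + 32846) = 81*159*40 + 1/(27915 + 32846) = 515160 + 1/60761 = 31301636761/60761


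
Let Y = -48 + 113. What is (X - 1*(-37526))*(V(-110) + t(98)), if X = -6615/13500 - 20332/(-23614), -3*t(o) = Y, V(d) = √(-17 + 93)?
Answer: -575996021341/708420 + 44307386257*√19/590350 ≈ -4.8592e+5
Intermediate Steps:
V(d) = 2*√19 (V(d) = √76 = 2*√19)
Y = 65
t(o) = -65/3 (t(o) = -⅓*65 = -65/3)
X = 438057/1180700 (X = -6615*1/13500 - 20332*(-1/23614) = -49/100 + 10166/11807 = 438057/1180700 ≈ 0.37101)
(X - 1*(-37526))*(V(-110) + t(98)) = (438057/1180700 - 1*(-37526))*(2*√19 - 65/3) = (438057/1180700 + 37526)*(-65/3 + 2*√19) = 44307386257*(-65/3 + 2*√19)/1180700 = -575996021341/708420 + 44307386257*√19/590350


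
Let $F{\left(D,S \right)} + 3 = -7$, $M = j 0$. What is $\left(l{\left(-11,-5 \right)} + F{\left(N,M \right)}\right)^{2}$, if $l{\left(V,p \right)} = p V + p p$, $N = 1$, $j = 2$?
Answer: $4900$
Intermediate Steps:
$M = 0$ ($M = 2 \cdot 0 = 0$)
$l{\left(V,p \right)} = p^{2} + V p$ ($l{\left(V,p \right)} = V p + p^{2} = p^{2} + V p$)
$F{\left(D,S \right)} = -10$ ($F{\left(D,S \right)} = -3 - 7 = -10$)
$\left(l{\left(-11,-5 \right)} + F{\left(N,M \right)}\right)^{2} = \left(- 5 \left(-11 - 5\right) - 10\right)^{2} = \left(\left(-5\right) \left(-16\right) - 10\right)^{2} = \left(80 - 10\right)^{2} = 70^{2} = 4900$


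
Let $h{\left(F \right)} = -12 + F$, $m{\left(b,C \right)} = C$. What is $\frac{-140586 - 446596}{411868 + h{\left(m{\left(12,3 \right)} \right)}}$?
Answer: $- \frac{587182}{411859} \approx -1.4257$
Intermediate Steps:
$\frac{-140586 - 446596}{411868 + h{\left(m{\left(12,3 \right)} \right)}} = \frac{-140586 - 446596}{411868 + \left(-12 + 3\right)} = - \frac{587182}{411868 - 9} = - \frac{587182}{411859}$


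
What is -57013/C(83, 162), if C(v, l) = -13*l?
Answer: 57013/2106 ≈ 27.072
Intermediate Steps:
-57013/C(83, 162) = -57013/((-13*162)) = -57013/(-2106) = -57013*(-1/2106) = 57013/2106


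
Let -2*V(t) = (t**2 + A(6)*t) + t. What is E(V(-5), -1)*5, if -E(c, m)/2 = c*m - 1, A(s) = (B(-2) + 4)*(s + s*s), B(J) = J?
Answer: 2010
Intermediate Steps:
A(s) = 2*s + 2*s**2 (A(s) = (-2 + 4)*(s + s*s) = 2*(s + s**2) = 2*s + 2*s**2)
V(t) = -85*t/2 - t**2/2 (V(t) = -((t**2 + (2*6*(1 + 6))*t) + t)/2 = -((t**2 + (2*6*7)*t) + t)/2 = -((t**2 + 84*t) + t)/2 = -(t**2 + 85*t)/2 = -85*t/2 - t**2/2)
E(c, m) = 2 - 2*c*m (E(c, m) = -2*(c*m - 1) = -2*(-1 + c*m) = 2 - 2*c*m)
E(V(-5), -1)*5 = (2 - 2*(-1/2*(-5)*(85 - 5))*(-1))*5 = (2 - 2*(-1/2*(-5)*80)*(-1))*5 = (2 - 2*200*(-1))*5 = (2 + 400)*5 = 402*5 = 2010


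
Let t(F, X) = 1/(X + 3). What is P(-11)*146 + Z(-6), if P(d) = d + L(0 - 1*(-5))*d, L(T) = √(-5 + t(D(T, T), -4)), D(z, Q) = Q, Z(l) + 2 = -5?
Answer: -1613 - 1606*I*√6 ≈ -1613.0 - 3933.9*I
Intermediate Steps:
Z(l) = -7 (Z(l) = -2 - 5 = -7)
t(F, X) = 1/(3 + X)
L(T) = I*√6 (L(T) = √(-5 + 1/(3 - 4)) = √(-5 + 1/(-1)) = √(-5 - 1) = √(-6) = I*√6)
P(d) = d + I*d*√6 (P(d) = d + (I*√6)*d = d + I*d*√6)
P(-11)*146 + Z(-6) = -11*(1 + I*√6)*146 - 7 = (-11 - 11*I*√6)*146 - 7 = (-1606 - 1606*I*√6) - 7 = -1613 - 1606*I*√6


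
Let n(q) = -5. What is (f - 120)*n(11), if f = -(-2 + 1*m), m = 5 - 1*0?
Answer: 615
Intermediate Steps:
m = 5 (m = 5 + 0 = 5)
f = -3 (f = -(-2 + 1*5) = -(-2 + 5) = -1*3 = -3)
(f - 120)*n(11) = (-3 - 120)*(-5) = -123*(-5) = 615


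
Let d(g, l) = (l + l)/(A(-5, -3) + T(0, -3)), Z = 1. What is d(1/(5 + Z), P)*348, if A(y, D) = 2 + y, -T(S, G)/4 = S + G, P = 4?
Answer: 928/3 ≈ 309.33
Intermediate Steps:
T(S, G) = -4*G - 4*S (T(S, G) = -4*(S + G) = -4*(G + S) = -4*G - 4*S)
d(g, l) = 2*l/9 (d(g, l) = (l + l)/((2 - 5) + (-4*(-3) - 4*0)) = (2*l)/(-3 + (12 + 0)) = (2*l)/(-3 + 12) = (2*l)/9 = (2*l)*(⅑) = 2*l/9)
d(1/(5 + Z), P)*348 = ((2/9)*4)*348 = (8/9)*348 = 928/3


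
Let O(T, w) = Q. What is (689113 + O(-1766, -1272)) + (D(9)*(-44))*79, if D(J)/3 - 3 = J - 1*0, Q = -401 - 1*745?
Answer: 562831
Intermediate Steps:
Q = -1146 (Q = -401 - 745 = -1146)
O(T, w) = -1146
D(J) = 9 + 3*J (D(J) = 9 + 3*(J - 1*0) = 9 + 3*(J + 0) = 9 + 3*J)
(689113 + O(-1766, -1272)) + (D(9)*(-44))*79 = (689113 - 1146) + ((9 + 3*9)*(-44))*79 = 687967 + ((9 + 27)*(-44))*79 = 687967 + (36*(-44))*79 = 687967 - 1584*79 = 687967 - 125136 = 562831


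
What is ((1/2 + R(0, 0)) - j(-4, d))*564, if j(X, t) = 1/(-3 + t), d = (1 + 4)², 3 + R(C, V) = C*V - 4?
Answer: -40608/11 ≈ -3691.6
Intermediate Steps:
R(C, V) = -7 + C*V (R(C, V) = -3 + (C*V - 4) = -3 + (-4 + C*V) = -7 + C*V)
d = 25 (d = 5² = 25)
((1/2 + R(0, 0)) - j(-4, d))*564 = ((1/2 + (-7 + 0*0)) - 1/(-3 + 25))*564 = ((½ + (-7 + 0)) - 1/22)*564 = ((½ - 7) - 1*1/22)*564 = (-13/2 - 1/22)*564 = -72/11*564 = -40608/11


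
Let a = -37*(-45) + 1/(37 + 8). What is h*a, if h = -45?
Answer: -74926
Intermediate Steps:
a = 74926/45 (a = 1665 + 1/45 = 74926/45 ≈ 1665.0)
h*a = -45*74926/45 = -74926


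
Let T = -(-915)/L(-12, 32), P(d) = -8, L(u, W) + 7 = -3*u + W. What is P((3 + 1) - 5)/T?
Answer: -8/15 ≈ -0.53333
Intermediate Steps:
L(u, W) = -7 + W - 3*u (L(u, W) = -7 + (-3*u + W) = -7 + (W - 3*u) = -7 + W - 3*u)
T = 15 (T = -(-915)/(-7 + 32 - 3*(-12)) = -(-915)/(-7 + 32 + 36) = -(-915)/61 = -1*(-15) = 15)
P((3 + 1) - 5)/T = -8/15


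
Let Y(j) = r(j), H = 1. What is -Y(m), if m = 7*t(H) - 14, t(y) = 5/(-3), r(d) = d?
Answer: 77/3 ≈ 25.667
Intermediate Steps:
t(y) = -5/3 (t(y) = 5*(-⅓) = -5/3)
m = -77/3 (m = 7*(-5/3) - 14 = -35/3 - 14 = -77/3 ≈ -25.667)
Y(j) = j
-Y(m) = -1*(-77/3) = 77/3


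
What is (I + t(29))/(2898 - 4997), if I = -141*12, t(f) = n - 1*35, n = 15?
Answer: 1712/2099 ≈ 0.81563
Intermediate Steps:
t(f) = -20 (t(f) = 15 - 1*35 = 15 - 35 = -20)
I = -1692
(I + t(29))/(2898 - 4997) = (-1692 - 20)/(2898 - 4997) = -1712/(-2099) = -1712*(-1/2099) = 1712/2099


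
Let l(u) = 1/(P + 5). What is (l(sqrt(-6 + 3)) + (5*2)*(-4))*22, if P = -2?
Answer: -2618/3 ≈ -872.67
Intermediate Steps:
l(u) = 1/3 (l(u) = 1/(-2 + 5) = 1/3)
(l(sqrt(-6 + 3)) + (5*2)*(-4))*22 = (1/3 + (5*2)*(-4))*22 = (1/3 + 10*(-4))*22 = (1/3 - 40)*22 = -119/3*22 = -2618/3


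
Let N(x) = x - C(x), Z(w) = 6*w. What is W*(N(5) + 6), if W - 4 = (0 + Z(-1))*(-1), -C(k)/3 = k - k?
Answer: 110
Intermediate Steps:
C(k) = 0 (C(k) = -3*(k - k) = -3*0 = 0)
W = 10 (W = 4 + (0 + 6*(-1))*(-1) = 4 + (0 - 6)*(-1) = 4 - 6*(-1) = 4 + 6 = 10)
N(x) = x (N(x) = x - 1*0 = x + 0 = x)
W*(N(5) + 6) = 10*(5 + 6) = 10*11 = 110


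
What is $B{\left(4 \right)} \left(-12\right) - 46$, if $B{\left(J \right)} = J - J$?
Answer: $-46$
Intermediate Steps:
$B{\left(J \right)} = 0$
$B{\left(4 \right)} \left(-12\right) - 46 = 0 \left(-12\right) - 46 = 0 - 46 = -46$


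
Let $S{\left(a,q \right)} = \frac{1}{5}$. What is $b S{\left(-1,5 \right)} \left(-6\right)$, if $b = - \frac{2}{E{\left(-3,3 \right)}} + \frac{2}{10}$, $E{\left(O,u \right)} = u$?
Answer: $\frac{14}{25} \approx 0.56$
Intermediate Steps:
$S{\left(a,q \right)} = \frac{1}{5}$
$b = - \frac{7}{15}$ ($b = - \frac{2}{3} + \frac{2}{10} = \left(-2\right) \frac{1}{3} + 2 \cdot \frac{1}{10} = - \frac{2}{3} + \frac{1}{5} = - \frac{7}{15} \approx -0.46667$)
$b S{\left(-1,5 \right)} \left(-6\right) = \left(- \frac{7}{15}\right) \frac{1}{5} \left(-6\right) = \left(- \frac{7}{75}\right) \left(-6\right) = \frac{14}{25}$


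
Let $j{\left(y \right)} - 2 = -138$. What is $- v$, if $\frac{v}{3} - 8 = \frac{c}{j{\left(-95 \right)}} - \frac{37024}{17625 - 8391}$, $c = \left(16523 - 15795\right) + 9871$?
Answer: $\frac{46429919}{209304} \approx 221.83$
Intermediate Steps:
$c = 10599$ ($c = 728 + 9871 = 10599$)
$j{\left(y \right)} = -136$ ($j{\left(y \right)} = 2 - 138 = -136$)
$v = - \frac{46429919}{209304}$ ($v = 24 + 3 \left(\frac{10599}{-136} - \frac{37024}{17625 - 8391}\right) = 24 + 3 \left(10599 \left(- \frac{1}{136}\right) - \frac{37024}{17625 - 8391}\right) = 24 + 3 \left(- \frac{10599}{136} - \frac{37024}{9234}\right) = 24 + 3 \left(- \frac{10599}{136} - \frac{18512}{4617}\right) = 24 + 3 \left(- \frac{51453215}{627912}\right) = 24 - \frac{51453215}{209304} = - \frac{46429919}{209304} \approx -221.83$)
$- v = \left(-1\right) \left(- \frac{46429919}{209304}\right) = \frac{46429919}{209304}$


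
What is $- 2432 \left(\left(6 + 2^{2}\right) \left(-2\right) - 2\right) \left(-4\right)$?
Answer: $-214016$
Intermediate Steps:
$- 2432 \left(\left(6 + 2^{2}\right) \left(-2\right) - 2\right) \left(-4\right) = - 2432 \left(\left(6 + 4\right) \left(-2\right) - 2\right) \left(-4\right) = - 2432 \left(10 \left(-2\right) - 2\right) \left(-4\right) = - 2432 \left(-20 - 2\right) \left(-4\right) = - 2432 \left(\left(-22\right) \left(-4\right)\right) = \left(-2432\right) 88 = -214016$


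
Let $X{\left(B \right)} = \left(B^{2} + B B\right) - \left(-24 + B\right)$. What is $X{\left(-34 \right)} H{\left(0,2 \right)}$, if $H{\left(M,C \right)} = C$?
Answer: $4740$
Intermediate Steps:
$X{\left(B \right)} = 24 - B + 2 B^{2}$ ($X{\left(B \right)} = \left(B^{2} + B^{2}\right) - \left(-24 + B\right) = 2 B^{2} - \left(-24 + B\right) = 24 - B + 2 B^{2}$)
$X{\left(-34 \right)} H{\left(0,2 \right)} = \left(24 - -34 + 2 \left(-34\right)^{2}\right) 2 = \left(24 + 34 + 2 \cdot 1156\right) 2 = \left(24 + 34 + 2312\right) 2 = 2370 \cdot 2 = 4740$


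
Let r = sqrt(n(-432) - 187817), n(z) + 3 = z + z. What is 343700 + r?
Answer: 343700 + 2*I*sqrt(47171) ≈ 3.437e+5 + 434.38*I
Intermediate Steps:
n(z) = -3 + 2*z (n(z) = -3 + (z + z) = -3 + 2*z)
r = 2*I*sqrt(47171) (r = sqrt((-3 + 2*(-432)) - 187817) = sqrt((-3 - 864) - 187817) = sqrt(-867 - 187817) = sqrt(-188684) = 2*I*sqrt(47171) ≈ 434.38*I)
343700 + r = 343700 + 2*I*sqrt(47171)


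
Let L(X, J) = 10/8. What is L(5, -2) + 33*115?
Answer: 15185/4 ≈ 3796.3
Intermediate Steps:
L(X, J) = 5/4 (L(X, J) = 10*(⅛) = 5/4)
L(5, -2) + 33*115 = 5/4 + 33*115 = 5/4 + 3795 = 15185/4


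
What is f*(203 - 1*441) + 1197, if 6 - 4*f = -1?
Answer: 1561/2 ≈ 780.50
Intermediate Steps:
f = 7/4 (f = 3/2 - ¼*(-1) = 3/2 + ¼ = 7/4 ≈ 1.7500)
f*(203 - 1*441) + 1197 = 7*(203 - 1*441)/4 + 1197 = 7*(203 - 441)/4 + 1197 = (7/4)*(-238) + 1197 = -833/2 + 1197 = 1561/2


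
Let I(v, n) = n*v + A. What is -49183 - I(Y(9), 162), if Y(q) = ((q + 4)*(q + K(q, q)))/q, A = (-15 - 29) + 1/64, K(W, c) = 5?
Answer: -3354561/64 ≈ -52415.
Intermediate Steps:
A = -2815/64 (A = -44 + 1/64 = -2815/64 ≈ -43.984)
Y(q) = (4 + q)*(5 + q)/q (Y(q) = ((q + 4)*(q + 5))/q = ((4 + q)*(5 + q))/q = (4 + q)*(5 + q)/q)
I(v, n) = -2815/64 + n*v (I(v, n) = n*v - 2815/64 = -2815/64 + n*v)
-49183 - I(Y(9), 162) = -49183 - (-2815/64 + 162*(9 + 9 + 20/9)) = -49183 - (-2815/64 + 162*(182/9)) = -49183 - (-2815/64 + 3276) = -49183 - 1*206849/64 = -49183 - 206849/64 = -3354561/64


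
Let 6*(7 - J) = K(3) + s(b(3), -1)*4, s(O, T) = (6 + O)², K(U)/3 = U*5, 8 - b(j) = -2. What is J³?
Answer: -1083206683/216 ≈ -5.0148e+6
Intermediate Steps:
b(j) = 10 (b(j) = 8 - 1*(-2) = 8 + 2 = 10)
K(U) = 15*U (K(U) = 3*(U*5) = 3*(5*U) = 15*U)
J = -1027/6 (J = 7 - (15*3 + (6 + 10)²*4)/6 = 7 - (45 + 16²*4)/6 = 7 - (45 + 256*4)/6 = 7 - (45 + 1024)/6 = 7 - ⅙*1069 = 7 - 1069/6 = -1027/6 ≈ -171.17)
J³ = (-1027/6)³ = -1083206683/216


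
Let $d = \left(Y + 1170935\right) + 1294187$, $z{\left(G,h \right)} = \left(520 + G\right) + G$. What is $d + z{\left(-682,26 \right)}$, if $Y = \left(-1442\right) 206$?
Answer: $2167226$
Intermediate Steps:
$z{\left(G,h \right)} = 520 + 2 G$
$Y = -297052$
$d = 2168070$ ($d = \left(-297052 + 1170935\right) + 1294187 = 873883 + 1294187 = 2168070$)
$d + z{\left(-682,26 \right)} = 2168070 + \left(520 + 2 \left(-682\right)\right) = 2168070 + \left(520 - 1364\right) = 2168070 - 844 = 2167226$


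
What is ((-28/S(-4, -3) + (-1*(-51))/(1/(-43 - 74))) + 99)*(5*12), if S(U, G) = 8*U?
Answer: -704055/2 ≈ -3.5203e+5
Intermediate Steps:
((-28/S(-4, -3) + (-1*(-51))/(1/(-43 - 74))) + 99)*(5*12) = ((-28/(8*(-4)) + (-1*(-51))/(1/(-43 - 74))) + 99)*(5*12) = ((-28/(-32) + 51/(1/(-117))) + 99)*60 = ((-28*(-1/32) + 51/(-1/117)) + 99)*60 = ((7/8 + 51*(-117)) + 99)*60 = ((7/8 - 5967) + 99)*60 = (-47729/8 + 99)*60 = -46937/8*60 = -704055/2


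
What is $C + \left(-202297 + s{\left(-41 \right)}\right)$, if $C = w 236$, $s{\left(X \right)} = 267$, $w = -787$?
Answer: $-387762$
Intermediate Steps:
$C = -185732$ ($C = \left(-787\right) 236 = -185732$)
$C + \left(-202297 + s{\left(-41 \right)}\right) = -185732 + \left(-202297 + 267\right) = -185732 - 202030 = -387762$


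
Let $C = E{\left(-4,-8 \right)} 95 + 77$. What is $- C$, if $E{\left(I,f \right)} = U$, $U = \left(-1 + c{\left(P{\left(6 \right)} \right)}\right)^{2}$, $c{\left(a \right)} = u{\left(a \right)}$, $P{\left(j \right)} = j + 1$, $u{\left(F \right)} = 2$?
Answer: $-172$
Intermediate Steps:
$P{\left(j \right)} = 1 + j$
$c{\left(a \right)} = 2$
$U = 1$ ($U = \left(-1 + 2\right)^{2} = 1^{2} = 1$)
$E{\left(I,f \right)} = 1$
$C = 172$ ($C = 1 \cdot 95 + 77 = 95 + 77 = 172$)
$- C = \left(-1\right) 172 = -172$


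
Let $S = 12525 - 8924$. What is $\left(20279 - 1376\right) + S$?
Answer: $22504$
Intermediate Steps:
$S = 3601$
$\left(20279 - 1376\right) + S = \left(20279 - 1376\right) + 3601 = 18903 + 3601 = 22504$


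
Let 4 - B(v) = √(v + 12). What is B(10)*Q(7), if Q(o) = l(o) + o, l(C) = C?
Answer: 56 - 14*√22 ≈ -9.6658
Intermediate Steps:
B(v) = 4 - √(12 + v) (B(v) = 4 - √(v + 12) = 4 - √(12 + v))
Q(o) = 2*o (Q(o) = o + o = 2*o)
B(10)*Q(7) = (4 - √(12 + 10))*(2*7) = (4 - √22)*14 = 56 - 14*√22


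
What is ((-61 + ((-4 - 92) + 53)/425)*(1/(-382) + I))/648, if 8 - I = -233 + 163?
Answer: -3223819/438345 ≈ -7.3545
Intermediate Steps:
I = 78 (I = 8 - (-233 + 163) = 8 - 1*(-70) = 8 + 70 = 78)
((-61 + ((-4 - 92) + 53)/425)*(1/(-382) + I))/648 = ((-61 + ((-4 - 92) + 53)/425)*(1/(-382) + 78))/648 = ((-61 + (-96 + 53)*(1/425))*(-1/382 + 78))*(1/648) = ((-61 - 43*1/425)*(29795/382))*(1/648) = ((-61 - 43/425)*(29795/382))*(1/648) = -25968/425*29795/382*(1/648) = -77371656/16235*1/648 = -3223819/438345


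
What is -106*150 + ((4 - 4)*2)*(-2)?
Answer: -15900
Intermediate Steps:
-106*150 + ((4 - 4)*2)*(-2) = -15900 + (0*2)*(-2) = -15900 + 0*(-2) = -15900 + 0 = -15900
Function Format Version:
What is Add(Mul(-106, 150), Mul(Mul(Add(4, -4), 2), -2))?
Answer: -15900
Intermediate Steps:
Add(Mul(-106, 150), Mul(Mul(Add(4, -4), 2), -2)) = Add(-15900, Mul(Mul(0, 2), -2)) = Add(-15900, Mul(0, -2)) = Add(-15900, 0) = -15900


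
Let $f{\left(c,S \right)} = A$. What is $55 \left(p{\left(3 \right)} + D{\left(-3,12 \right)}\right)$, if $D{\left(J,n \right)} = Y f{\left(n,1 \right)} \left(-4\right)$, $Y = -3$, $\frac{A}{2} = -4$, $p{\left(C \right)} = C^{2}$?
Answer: $-4785$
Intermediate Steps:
$A = -8$ ($A = 2 \left(-4\right) = -8$)
$f{\left(c,S \right)} = -8$
$D{\left(J,n \right)} = -96$ ($D{\left(J,n \right)} = \left(-3\right) \left(-8\right) \left(-4\right) = 24 \left(-4\right) = -96$)
$55 \left(p{\left(3 \right)} + D{\left(-3,12 \right)}\right) = 55 \left(3^{2} - 96\right) = 55 \left(9 - 96\right) = 55 \left(-87\right) = -4785$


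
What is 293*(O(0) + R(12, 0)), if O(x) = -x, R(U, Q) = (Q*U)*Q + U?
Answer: 3516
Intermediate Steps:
R(U, Q) = U + U*Q² (R(U, Q) = U*Q² + U = U + U*Q²)
293*(O(0) + R(12, 0)) = 293*(-1*0 + 12*(1 + 0²)) = 293*(0 + 12*(1 + 0)) = 293*(0 + 12*1) = 293*(0 + 12) = 293*12 = 3516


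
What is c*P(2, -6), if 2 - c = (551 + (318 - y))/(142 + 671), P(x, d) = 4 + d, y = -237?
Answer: -1040/813 ≈ -1.2792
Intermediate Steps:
c = 520/813 (c = 2 - (551 + (318 - 1*(-237)))/(142 + 671) = 2 - (551 + (318 + 237))/813 = 2 - (551 + 555)/813 = 2 - 1106/813 = 520/813 ≈ 0.63961)
c*P(2, -6) = 520*(4 - 6)/813 = (520/813)*(-2) = -1040/813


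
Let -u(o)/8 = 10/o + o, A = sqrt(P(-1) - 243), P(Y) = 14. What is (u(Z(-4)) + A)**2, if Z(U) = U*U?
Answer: (-133 + I*sqrt(229))**2 ≈ 17460.0 - 4025.3*I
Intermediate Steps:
A = I*sqrt(229) (A = sqrt(14 - 243) = sqrt(-229) = I*sqrt(229) ≈ 15.133*I)
Z(U) = U**2
u(o) = -80/o - 8*o (u(o) = -8*(10/o + o) = -8*(o + 10/o) = -80/o - 8*o)
(u(Z(-4)) + A)**2 = ((-80/((-4)**2) - 8*(-4)**2) + I*sqrt(229))**2 = ((-80/16 - 8*16) + I*sqrt(229))**2 = ((-80*1/16 - 128) + I*sqrt(229))**2 = ((-5 - 128) + I*sqrt(229))**2 = (-133 + I*sqrt(229))**2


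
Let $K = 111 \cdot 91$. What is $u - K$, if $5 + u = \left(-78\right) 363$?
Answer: $-38420$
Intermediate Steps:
$u = -28319$ ($u = -5 - 28314 = -28319$)
$K = 10101$
$u - K = -28319 - 10101 = -38420$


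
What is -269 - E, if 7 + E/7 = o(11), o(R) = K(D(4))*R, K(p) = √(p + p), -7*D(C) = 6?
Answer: -220 - 22*I*√21 ≈ -220.0 - 100.82*I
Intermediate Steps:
D(C) = -6/7 (D(C) = -⅐*6 = -6/7)
K(p) = √2*√p (K(p) = √(2*p) = √2*√p)
o(R) = 2*I*R*√21/7 (o(R) = (√2*√(-6/7))*R = (√2*(I*√42/7))*R = (2*I*√21/7)*R = 2*I*R*√21/7)
E = -49 + 22*I*√21 (E = -49 + 7*((2/7)*I*11*√21) = -49 + 7*(22*I*√21/7) = -49 + 22*I*√21 ≈ -49.0 + 100.82*I)
-269 - E = -269 - (-49 + 22*I*√21) = -269 + (49 - 22*I*√21) = -220 - 22*I*√21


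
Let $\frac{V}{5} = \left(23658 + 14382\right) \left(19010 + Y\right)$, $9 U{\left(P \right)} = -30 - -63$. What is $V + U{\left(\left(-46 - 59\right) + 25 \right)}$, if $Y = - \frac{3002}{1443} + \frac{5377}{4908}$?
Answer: $\frac{2133829767778769}{590187} \approx 3.6155 \cdot 10^{9}$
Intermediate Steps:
$U{\left(P \right)} = \frac{11}{3}$ ($U{\left(P \right)} = \frac{-30 - -63}{9} = \frac{-30 + 63}{9} = \frac{1}{9} \cdot 33 = \frac{11}{3}$)
$Y = - \frac{2324935}{2360748}$ ($Y = \left(-3002\right) \frac{1}{1443} + 5377 \cdot \frac{1}{4908} = - \frac{3002}{1443} + \frac{5377}{4908} = - \frac{2324935}{2360748} \approx -0.98483$)
$V = \frac{711276588538250}{196729}$ ($V = 5 \left(23658 + 14382\right) \left(19010 - \frac{2324935}{2360748}\right) = 5 \cdot 38040 \cdot \frac{44875494545}{2360748} = 5 \cdot \frac{142255317707650}{196729} = \frac{711276588538250}{196729} \approx 3.6155 \cdot 10^{9}$)
$V + U{\left(\left(-46 - 59\right) + 25 \right)} = \frac{711276588538250}{196729} + \frac{11}{3} = \frac{2133829767778769}{590187}$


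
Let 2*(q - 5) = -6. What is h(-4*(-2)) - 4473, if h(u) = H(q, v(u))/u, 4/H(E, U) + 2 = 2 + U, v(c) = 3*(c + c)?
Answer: -429407/96 ≈ -4473.0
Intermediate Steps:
q = 2 (q = 5 + (½)*(-6) = 5 - 3 = 2)
v(c) = 6*c (v(c) = 3*(2*c) = 6*c)
H(E, U) = 4/U (H(E, U) = 4/(-2 + (2 + U)) = 4/U)
h(u) = 2/(3*u²) (h(u) = (4/((6*u)))/u = (4*(1/(6*u)))/u = (2/(3*u))/u = 2/(3*u²))
h(-4*(-2)) - 4473 = 2/(3*(-4*(-2))²) - 4473 = (⅔)/8² - 4473 = (⅔)*(1/64) - 4473 = 1/96 - 4473 = -429407/96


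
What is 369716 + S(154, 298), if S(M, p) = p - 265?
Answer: 369749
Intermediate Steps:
S(M, p) = -265 + p
369716 + S(154, 298) = 369716 + (-265 + 298) = 369716 + 33 = 369749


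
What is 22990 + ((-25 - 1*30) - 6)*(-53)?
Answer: 26223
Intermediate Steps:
22990 + ((-25 - 1*30) - 6)*(-53) = 22990 + ((-25 - 30) - 6)*(-53) = 22990 + (-55 - 6)*(-53) = 22990 - 61*(-53) = 22990 + 3233 = 26223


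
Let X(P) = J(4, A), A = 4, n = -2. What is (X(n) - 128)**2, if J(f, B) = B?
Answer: 15376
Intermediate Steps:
X(P) = 4
(X(n) - 128)**2 = (4 - 128)**2 = (-124)**2 = 15376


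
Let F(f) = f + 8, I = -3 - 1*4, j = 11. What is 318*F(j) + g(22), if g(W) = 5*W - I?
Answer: 6159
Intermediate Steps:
I = -7 (I = -3 - 4 = -7)
F(f) = 8 + f
g(W) = 7 + 5*W (g(W) = 5*W - 1*(-7) = 5*W + 7 = 7 + 5*W)
318*F(j) + g(22) = 318*(8 + 11) + (7 + 5*22) = 318*19 + (7 + 110) = 6042 + 117 = 6159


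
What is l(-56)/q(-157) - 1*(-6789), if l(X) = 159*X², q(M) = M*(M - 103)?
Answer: 69406401/10205 ≈ 6801.2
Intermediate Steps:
q(M) = M*(-103 + M)
l(-56)/q(-157) - 1*(-6789) = (159*(-56)²)/((-157*(-103 - 157))) - 1*(-6789) = (159*3136)/((-157*(-260))) + 6789 = 498624/40820 + 6789 = 498624*(1/40820) + 6789 = 124656/10205 + 6789 = 69406401/10205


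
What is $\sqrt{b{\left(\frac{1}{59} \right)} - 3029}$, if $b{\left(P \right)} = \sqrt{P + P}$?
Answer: $\frac{\sqrt{-10543949 + 59 \sqrt{118}}}{59} \approx 55.035 i$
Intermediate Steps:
$b{\left(P \right)} = \sqrt{2} \sqrt{P}$ ($b{\left(P \right)} = \sqrt{2 P} = \sqrt{2} \sqrt{P}$)
$\sqrt{b{\left(\frac{1}{59} \right)} - 3029} = \sqrt{\sqrt{2} \sqrt{\frac{1}{59}} - 3029} = \sqrt{\frac{\sqrt{2}}{\sqrt{59}} - 3029} = \sqrt{\sqrt{2} \frac{\sqrt{59}}{59} - 3029} = \sqrt{\frac{\sqrt{118}}{59} - 3029} = \sqrt{-3029 + \frac{\sqrt{118}}{59}}$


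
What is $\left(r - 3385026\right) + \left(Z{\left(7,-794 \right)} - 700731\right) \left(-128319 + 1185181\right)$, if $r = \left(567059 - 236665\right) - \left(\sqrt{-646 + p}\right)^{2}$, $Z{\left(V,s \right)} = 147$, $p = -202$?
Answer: $-740423661192$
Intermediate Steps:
$r = 331242$ ($r = \left(567059 - 236665\right) - \left(\sqrt{-646 - 202}\right)^{2} = \left(567059 - 236665\right) - \left(\sqrt{-848}\right)^{2} = 330394 - \left(4 i \sqrt{53}\right)^{2} = 330394 - -848 = 330394 + 848 = 331242$)
$\left(r - 3385026\right) + \left(Z{\left(7,-794 \right)} - 700731\right) \left(-128319 + 1185181\right) = \left(331242 - 3385026\right) + \left(147 - 700731\right) \left(-128319 + 1185181\right) = -3053784 - 740420607408 = -740423661192$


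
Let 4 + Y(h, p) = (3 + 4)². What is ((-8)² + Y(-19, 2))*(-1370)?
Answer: -149330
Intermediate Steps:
Y(h, p) = 45 (Y(h, p) = -4 + (3 + 4)² = -4 + 7² = -4 + 49 = 45)
((-8)² + Y(-19, 2))*(-1370) = ((-8)² + 45)*(-1370) = (64 + 45)*(-1370) = 109*(-1370) = -149330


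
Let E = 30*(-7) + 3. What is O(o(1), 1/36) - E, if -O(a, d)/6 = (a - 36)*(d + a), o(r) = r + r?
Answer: 1862/3 ≈ 620.67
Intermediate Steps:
o(r) = 2*r
E = -207 (E = -210 + 3 = -207)
O(a, d) = -6*(-36 + a)*(a + d) (O(a, d) = -6*(a - 36)*(d + a) = -6*(-36 + a)*(a + d))
O(o(1), 1/36) - E = (-6*(2*1)² + 216*(2*1) + 216/36 - 6*2*1/36) - 1*(-207) = (-6*2² + 216*2 + 216*(1/36) - 6*2*1/36) + 207 = (-6*4 + 432 + 6 - ⅓) + 207 = (-24 + 432 + 6 - ⅓) + 207 = 1241/3 + 207 = 1862/3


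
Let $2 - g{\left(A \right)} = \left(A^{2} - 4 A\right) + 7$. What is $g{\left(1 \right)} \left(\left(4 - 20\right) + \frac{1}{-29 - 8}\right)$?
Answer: $\frac{1186}{37} \approx 32.054$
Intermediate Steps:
$g{\left(A \right)} = -5 - A^{2} + 4 A$ ($g{\left(A \right)} = 2 - \left(\left(A^{2} - 4 A\right) + 7\right) = 2 - \left(7 + A^{2} - 4 A\right) = -5 - A^{2} + 4 A$)
$g{\left(1 \right)} \left(\left(4 - 20\right) + \frac{1}{-29 - 8}\right) = \left(-5 - 1^{2} + 4 \cdot 1\right) \left(\left(4 - 20\right) + \frac{1}{-29 - 8}\right) = \left(-5 - 1 + 4\right) \left(-16 + \frac{1}{-37}\right) = \left(-5 - 1 + 4\right) \left(-16 - \frac{1}{37}\right) = \left(-2\right) \left(- \frac{593}{37}\right) = \frac{1186}{37}$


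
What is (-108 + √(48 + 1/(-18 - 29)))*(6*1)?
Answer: -648 + 6*√105985/47 ≈ -606.44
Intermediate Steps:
(-108 + √(48 + 1/(-18 - 29)))*(6*1) = (-108 + √(48 + 1/(-47)))*6 = (-108 + √(48 - 1/47))*6 = (-108 + √(2255/47))*6 = (-108 + √105985/47)*6 = -648 + 6*√105985/47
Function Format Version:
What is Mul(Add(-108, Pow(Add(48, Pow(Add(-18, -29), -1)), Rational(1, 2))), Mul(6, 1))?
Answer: Add(-648, Mul(Rational(6, 47), Pow(105985, Rational(1, 2)))) ≈ -606.44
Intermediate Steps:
Mul(Add(-108, Pow(Add(48, Pow(Add(-18, -29), -1)), Rational(1, 2))), Mul(6, 1)) = Mul(Add(-108, Pow(Add(48, Pow(-47, -1)), Rational(1, 2))), 6) = Mul(Add(-108, Pow(Add(48, Rational(-1, 47)), Rational(1, 2))), 6) = Mul(Add(-108, Pow(Rational(2255, 47), Rational(1, 2))), 6) = Mul(Add(-108, Mul(Rational(1, 47), Pow(105985, Rational(1, 2)))), 6) = Add(-648, Mul(Rational(6, 47), Pow(105985, Rational(1, 2))))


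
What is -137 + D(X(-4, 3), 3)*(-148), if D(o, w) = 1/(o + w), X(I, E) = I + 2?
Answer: -285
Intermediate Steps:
X(I, E) = 2 + I
-137 + D(X(-4, 3), 3)*(-148) = -137 - 148/((2 - 4) + 3) = -137 - 148/(-2 + 3) = -137 - 148/1 = -137 + 1*(-148) = -137 - 148 = -285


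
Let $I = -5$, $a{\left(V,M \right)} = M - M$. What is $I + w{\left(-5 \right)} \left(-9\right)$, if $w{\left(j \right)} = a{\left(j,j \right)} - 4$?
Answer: $31$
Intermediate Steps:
$a{\left(V,M \right)} = 0$
$w{\left(j \right)} = -4$ ($w{\left(j \right)} = 0 - 4 = -4$)
$I + w{\left(-5 \right)} \left(-9\right) = -5 - -36 = -5 + 36 = 31$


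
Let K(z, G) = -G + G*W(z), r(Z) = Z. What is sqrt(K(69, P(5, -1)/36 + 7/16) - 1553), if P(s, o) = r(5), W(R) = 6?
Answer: I*sqrt(223217)/12 ≈ 39.372*I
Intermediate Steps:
P(s, o) = 5
K(z, G) = 5*G (K(z, G) = -G + G*6 = -G + 6*G = 5*G)
sqrt(K(69, P(5, -1)/36 + 7/16) - 1553) = sqrt(5*(5/36 + 7/16) - 1553) = sqrt(5*(83/144) - 1553) = sqrt(415/144 - 1553) = sqrt(-223217/144) = I*sqrt(223217)/12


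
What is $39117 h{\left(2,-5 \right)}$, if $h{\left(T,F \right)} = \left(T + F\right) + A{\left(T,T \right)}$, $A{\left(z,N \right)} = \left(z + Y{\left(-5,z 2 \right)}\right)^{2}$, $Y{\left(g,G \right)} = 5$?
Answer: $1799382$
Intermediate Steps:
$A{\left(z,N \right)} = \left(5 + z\right)^{2}$ ($A{\left(z,N \right)} = \left(z + 5\right)^{2} = \left(5 + z\right)^{2}$)
$h{\left(T,F \right)} = F + T + \left(5 + T\right)^{2}$ ($h{\left(T,F \right)} = \left(T + F\right) + \left(5 + T\right)^{2} = \left(F + T\right) + \left(5 + T\right)^{2} = F + T + \left(5 + T\right)^{2}$)
$39117 h{\left(2,-5 \right)} = 39117 \left(-5 + 2 + \left(5 + 2\right)^{2}\right) = 39117 \left(-5 + 2 + 7^{2}\right) = 39117 \left(-5 + 2 + 49\right) = 39117 \cdot 46 = 1799382$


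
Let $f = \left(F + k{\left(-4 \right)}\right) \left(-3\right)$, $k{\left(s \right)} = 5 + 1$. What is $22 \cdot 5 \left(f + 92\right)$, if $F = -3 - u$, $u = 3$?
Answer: $10120$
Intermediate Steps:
$k{\left(s \right)} = 6$
$F = -6$ ($F = -3 - 3 = -6$)
$f = 0$ ($f = \left(-6 + 6\right) \left(-3\right) = 0 \left(-3\right) = 0$)
$22 \cdot 5 \left(f + 92\right) = 22 \cdot 5 \left(0 + 92\right) = 110 \cdot 92 = 10120$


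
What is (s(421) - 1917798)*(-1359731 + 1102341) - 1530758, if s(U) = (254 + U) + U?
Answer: 493338397022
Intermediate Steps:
s(U) = 254 + 2*U
(s(421) - 1917798)*(-1359731 + 1102341) - 1530758 = ((254 + 2*421) - 1917798)*(-1359731 + 1102341) - 1530758 = ((254 + 842) - 1917798)*(-257390) - 1530758 = (1096 - 1917798)*(-257390) - 1530758 = -1916702*(-257390) - 1530758 = 493339927780 - 1530758 = 493338397022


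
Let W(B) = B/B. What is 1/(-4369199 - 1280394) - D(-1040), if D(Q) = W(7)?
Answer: -5649594/5649593 ≈ -1.0000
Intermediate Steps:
W(B) = 1
D(Q) = 1
1/(-4369199 - 1280394) - D(-1040) = 1/(-4369199 - 1280394) - 1*1 = 1/(-5649593) - 1 = -1/5649593 - 1 = -5649594/5649593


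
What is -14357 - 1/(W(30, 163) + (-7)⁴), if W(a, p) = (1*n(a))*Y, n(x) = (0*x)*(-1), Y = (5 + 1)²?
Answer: -34471158/2401 ≈ -14357.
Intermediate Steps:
Y = 36 (Y = 6² = 36)
n(x) = 0 (n(x) = 0*(-1) = 0)
W(a, p) = 0 (W(a, p) = (1*0)*36 = 0*36 = 0)
-14357 - 1/(W(30, 163) + (-7)⁴) = -14357 - 1/(0 + (-7)⁴) = -14357 - 1/(0 + 2401) = -14357 - 1/2401 = -34471158/2401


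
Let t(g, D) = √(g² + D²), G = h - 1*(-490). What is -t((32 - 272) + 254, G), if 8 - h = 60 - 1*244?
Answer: -2*√116330 ≈ -682.14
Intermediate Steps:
h = 192 (h = 8 - (60 - 1*244) = 8 - (60 - 244) = 8 - 1*(-184) = 8 + 184 = 192)
G = 682 (G = 192 - 1*(-490) = 192 + 490 = 682)
t(g, D) = √(D² + g²)
-t((32 - 272) + 254, G) = -√(682² + ((32 - 272) + 254)²) = -√(465124 + (-240 + 254)²) = -√(465124 + 14²) = -√(465124 + 196) = -√465320 = -2*√116330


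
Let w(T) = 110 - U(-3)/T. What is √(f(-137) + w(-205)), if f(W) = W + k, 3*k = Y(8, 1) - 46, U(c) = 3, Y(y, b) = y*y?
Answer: 3*I*√97990/205 ≈ 4.581*I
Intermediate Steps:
Y(y, b) = y²
k = 6 (k = (8² - 46)/3 = (64 - 46)/3 = (⅓)*18 = 6)
w(T) = 110 - 3/T
f(W) = 6 + W (f(W) = W + 6 = 6 + W)
√(f(-137) + w(-205)) = √((6 - 137) + (110 - 3/(-205))) = √(-131 + (110 - 3*(-1/205))) = √(-131 + (110 + 3/205)) = √(-131 + 22553/205) = √(-4302/205) = 3*I*√97990/205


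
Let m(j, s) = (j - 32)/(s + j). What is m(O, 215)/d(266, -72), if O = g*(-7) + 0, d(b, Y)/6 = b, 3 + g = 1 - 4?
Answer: 5/205086 ≈ 2.4380e-5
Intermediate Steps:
g = -6 (g = -3 + (1 - 4) = -3 - 3 = -6)
d(b, Y) = 6*b
O = 42 (O = -6*(-7) + 0 = 42 + 0 = 42)
m(j, s) = (-32 + j)/(j + s)
m(O, 215)/d(266, -72) = ((-32 + 42)/(42 + 215))/((6*266)) = (10/257)/1596 = ((1/257)*10)*(1/1596) = (10/257)*(1/1596) = 5/205086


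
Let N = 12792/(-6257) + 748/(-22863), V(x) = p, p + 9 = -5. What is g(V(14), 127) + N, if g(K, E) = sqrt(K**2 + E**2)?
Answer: -297143732/143053791 + 5*sqrt(653) ≈ 125.69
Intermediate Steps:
p = -14 (p = -9 - 5 = -14)
V(x) = -14
g(K, E) = sqrt(E**2 + K**2)
N = -297143732/143053791 (N = 12792*(-1/6257) + 748*(-1/22863) = -12792/6257 - 748/22863 = -297143732/143053791 ≈ -2.0771)
g(V(14), 127) + N = sqrt(127**2 + (-14)**2) - 297143732/143053791 = sqrt(16129 + 196) - 297143732/143053791 = sqrt(16325) - 297143732/143053791 = 5*sqrt(653) - 297143732/143053791 = -297143732/143053791 + 5*sqrt(653)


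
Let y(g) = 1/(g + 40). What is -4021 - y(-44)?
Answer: -16083/4 ≈ -4020.8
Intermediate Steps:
y(g) = 1/(40 + g)
-4021 - y(-44) = -4021 - 1/(40 - 44) = -4021 - 1/(-4) = -4021 - 1*(-¼) = -4021 + ¼ = -16083/4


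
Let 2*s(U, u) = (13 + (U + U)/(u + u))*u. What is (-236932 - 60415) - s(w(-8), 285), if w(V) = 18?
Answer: -598417/2 ≈ -2.9921e+5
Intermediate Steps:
s(U, u) = u*(13 + U/u)/2 (s(U, u) = ((13 + (U + U)/(u + u))*u)/2 = ((13 + (2*U)/((2*u)))*u)/2 = ((13 + (2*U)*(1/(2*u)))*u)/2 = ((13 + U/u)*u)/2 = (u*(13 + U/u))/2 = u*(13 + U/u)/2)
(-236932 - 60415) - s(w(-8), 285) = (-236932 - 60415) - ((½)*18 + (13/2)*285) = -297347 - (9 + 3705/2) = -297347 - 1*3723/2 = -297347 - 3723/2 = -598417/2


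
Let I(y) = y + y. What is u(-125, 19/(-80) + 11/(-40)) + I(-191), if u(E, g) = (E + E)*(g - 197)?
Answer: 391969/8 ≈ 48996.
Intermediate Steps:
u(E, g) = 2*E*(-197 + g) (u(E, g) = (2*E)*(-197 + g) = 2*E*(-197 + g))
I(y) = 2*y
u(-125, 19/(-80) + 11/(-40)) + I(-191) = 2*(-125)*(-197 + (19/(-80) + 11/(-40))) + 2*(-191) = 2*(-125)*(-197 + (19*(-1/80) + 11*(-1/40))) - 382 = 2*(-125)*(-197 + (-19/80 - 11/40)) - 382 = 2*(-125)*(-197 - 41/80) - 382 = 2*(-125)*(-15801/80) - 382 = 395025/8 - 382 = 391969/8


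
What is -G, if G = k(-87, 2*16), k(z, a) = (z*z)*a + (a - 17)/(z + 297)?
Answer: -3390913/14 ≈ -2.4221e+5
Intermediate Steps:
k(z, a) = a*z² + (-17 + a)/(297 + z) (k(z, a) = z²*a + (-17 + a)/(297 + z) = a*z² + (-17 + a)/(297 + z))
G = 3390913/14 (G = (-17 + 2*16 + (2*16)*(-87)³ + 297*(2*16)*(-87)²)/(297 - 87) = (-17 + 32 + 32*(-658503) + 297*32*7569)/210 = (-17 + 32 - 21072096 + 71935776)/210 = (1/210)*50863695 = 3390913/14 ≈ 2.4221e+5)
-G = -1*3390913/14 = -3390913/14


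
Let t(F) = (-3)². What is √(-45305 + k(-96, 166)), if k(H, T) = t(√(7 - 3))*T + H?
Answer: 23*I*√83 ≈ 209.54*I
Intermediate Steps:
t(F) = 9
k(H, T) = H + 9*T (k(H, T) = 9*T + H = H + 9*T)
√(-45305 + k(-96, 166)) = √(-45305 + (-96 + 9*166)) = √(-45305 + (-96 + 1494)) = √(-45305 + 1398) = √(-43907) = 23*I*√83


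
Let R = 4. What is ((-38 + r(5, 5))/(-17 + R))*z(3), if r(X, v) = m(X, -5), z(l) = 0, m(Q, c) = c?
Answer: 0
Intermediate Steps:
r(X, v) = -5
((-38 + r(5, 5))/(-17 + R))*z(3) = ((-38 - 5)/(-17 + 4))*0 = -43/(-13)*0 = -43*(-1/13)*0 = (43/13)*0 = 0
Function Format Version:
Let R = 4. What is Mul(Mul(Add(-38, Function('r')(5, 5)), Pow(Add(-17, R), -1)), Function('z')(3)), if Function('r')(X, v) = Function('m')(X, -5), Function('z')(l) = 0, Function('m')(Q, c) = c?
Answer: 0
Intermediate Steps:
Function('r')(X, v) = -5
Mul(Mul(Add(-38, Function('r')(5, 5)), Pow(Add(-17, R), -1)), Function('z')(3)) = Mul(Mul(Add(-38, -5), Pow(Add(-17, 4), -1)), 0) = Mul(Mul(-43, Pow(-13, -1)), 0) = Mul(Mul(-43, Rational(-1, 13)), 0) = Mul(Rational(43, 13), 0) = 0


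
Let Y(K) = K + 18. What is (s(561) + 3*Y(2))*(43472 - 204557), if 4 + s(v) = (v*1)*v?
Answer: -50705853045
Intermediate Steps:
s(v) = -4 + v² (s(v) = -4 + (v*1)*v = -4 + v*v = -4 + v²)
Y(K) = 18 + K
(s(561) + 3*Y(2))*(43472 - 204557) = ((-4 + 561²) + 3*(18 + 2))*(43472 - 204557) = ((-4 + 314721) + 3*20)*(-161085) = (314717 + 60)*(-161085) = 314777*(-161085) = -50705853045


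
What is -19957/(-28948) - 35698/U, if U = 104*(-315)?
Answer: 4055714/2279655 ≈ 1.7791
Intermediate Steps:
U = -32760
-19957/(-28948) - 35698/U = -19957/(-28948) - 35698/(-32760) = -19957*(-1/28948) - 35698*(-1/32760) = 19957/28948 + 1373/1260 = 4055714/2279655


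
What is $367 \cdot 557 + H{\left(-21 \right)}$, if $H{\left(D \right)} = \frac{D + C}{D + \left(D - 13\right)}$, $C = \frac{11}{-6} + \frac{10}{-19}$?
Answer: $\frac{1281709793}{6270} \approx 2.0442 \cdot 10^{5}$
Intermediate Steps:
$C = - \frac{269}{114}$ ($C = 11 \left(- \frac{1}{6}\right) + 10 \left(- \frac{1}{19}\right) = - \frac{11}{6} - \frac{10}{19} = - \frac{269}{114} \approx -2.3596$)
$H{\left(D \right)} = \frac{- \frac{269}{114} + D}{-13 + 2 D}$ ($H{\left(D \right)} = \frac{D - \frac{269}{114}}{D + \left(D - 13\right)} = \frac{- \frac{269}{114} + D}{D + \left(D - 13\right)} = \frac{- \frac{269}{114} + D}{D + \left(-13 + D\right)} = \frac{- \frac{269}{114} + D}{-13 + 2 D}$)
$367 \cdot 557 + H{\left(-21 \right)} = 367 \cdot 557 + \frac{-269 + 114 \left(-21\right)}{114 \left(-13 + 2 \left(-21\right)\right)} = 204419 + \frac{-269 - 2394}{114 \left(-13 - 42\right)} = 204419 + \frac{1}{114} \frac{1}{-55} \left(-2663\right) = 204419 + \frac{1}{114} \left(- \frac{1}{55}\right) \left(-2663\right) = 204419 + \frac{2663}{6270} = \frac{1281709793}{6270}$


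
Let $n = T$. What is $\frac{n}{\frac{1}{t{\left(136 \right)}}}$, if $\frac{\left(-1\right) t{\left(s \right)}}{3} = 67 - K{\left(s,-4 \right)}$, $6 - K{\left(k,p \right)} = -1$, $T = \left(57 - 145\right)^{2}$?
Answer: $-1393920$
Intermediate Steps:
$T = 7744$ ($T = \left(-88\right)^{2} = 7744$)
$K{\left(k,p \right)} = 7$ ($K{\left(k,p \right)} = 6 - -1 = 6 + 1 = 7$)
$n = 7744$
$t{\left(s \right)} = -180$ ($t{\left(s \right)} = - 3 \left(67 - 7\right) = \left(-3\right) 60 = -180$)
$\frac{n}{\frac{1}{t{\left(136 \right)}}} = \frac{7744}{\frac{1}{-180}} = \frac{7744}{- \frac{1}{180}} = 7744 \left(-180\right) = -1393920$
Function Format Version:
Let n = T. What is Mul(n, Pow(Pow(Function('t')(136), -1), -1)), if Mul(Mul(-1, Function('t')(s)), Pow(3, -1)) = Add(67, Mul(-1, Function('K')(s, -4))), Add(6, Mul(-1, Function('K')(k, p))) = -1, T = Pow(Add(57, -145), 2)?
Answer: -1393920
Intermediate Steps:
T = 7744 (T = Pow(-88, 2) = 7744)
Function('K')(k, p) = 7 (Function('K')(k, p) = Add(6, Mul(-1, -1)) = Add(6, 1) = 7)
n = 7744
Function('t')(s) = -180 (Function('t')(s) = Mul(-3, Add(67, Mul(-1, 7))) = Mul(-3, Add(67, -7)) = Mul(-3, 60) = -180)
Mul(n, Pow(Pow(Function('t')(136), -1), -1)) = Mul(7744, Pow(Pow(-180, -1), -1)) = Mul(7744, Pow(Rational(-1, 180), -1)) = Mul(7744, -180) = -1393920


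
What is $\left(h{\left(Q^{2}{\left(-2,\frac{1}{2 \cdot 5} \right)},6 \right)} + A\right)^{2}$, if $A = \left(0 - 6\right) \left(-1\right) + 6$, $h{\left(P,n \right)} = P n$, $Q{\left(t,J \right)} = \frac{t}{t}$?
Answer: $324$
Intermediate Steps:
$Q{\left(t,J \right)} = 1$
$A = 12$ ($A = \left(0 - 6\right) \left(-1\right) + 6 = \left(-6\right) \left(-1\right) + 6 = 6 + 6 = 12$)
$\left(h{\left(Q^{2}{\left(-2,\frac{1}{2 \cdot 5} \right)},6 \right)} + A\right)^{2} = \left(1^{2} \cdot 6 + 12\right)^{2} = \left(1 \cdot 6 + 12\right)^{2} = \left(6 + 12\right)^{2} = 18^{2} = 324$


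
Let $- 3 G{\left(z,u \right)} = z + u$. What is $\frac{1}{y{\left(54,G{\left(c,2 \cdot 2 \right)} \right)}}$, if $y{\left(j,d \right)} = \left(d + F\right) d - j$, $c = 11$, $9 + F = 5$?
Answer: $- \frac{1}{9} \approx -0.11111$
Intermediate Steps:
$F = -4$ ($F = -9 + 5 = -4$)
$G{\left(z,u \right)} = - \frac{u}{3} - \frac{z}{3}$ ($G{\left(z,u \right)} = - \frac{z + u}{3} = - \frac{u + z}{3} = - \frac{u}{3} - \frac{z}{3}$)
$y{\left(j,d \right)} = - j + d \left(-4 + d\right)$ ($y{\left(j,d \right)} = \left(d - 4\right) d - j = \left(-4 + d\right) d - j = d \left(-4 + d\right) - j = - j + d \left(-4 + d\right)$)
$\frac{1}{y{\left(54,G{\left(c,2 \cdot 2 \right)} \right)}} = \frac{1}{\left(- \frac{2 \cdot 2}{3} - \frac{11}{3}\right)^{2} - 54 - 4 \left(- \frac{2 \cdot 2}{3} - \frac{11}{3}\right)} = \frac{1}{\left(\left(- \frac{1}{3}\right) 4 - \frac{11}{3}\right)^{2} - 54 - 4 \left(\left(- \frac{1}{3}\right) 4 - \frac{11}{3}\right)} = \frac{1}{\left(- \frac{4}{3} - \frac{11}{3}\right)^{2} - 54 - 4 \left(- \frac{4}{3} - \frac{11}{3}\right)} = \frac{1}{\left(-5\right)^{2} - 54 - -20} = \frac{1}{25 - 54 + 20} = \frac{1}{-9} = - \frac{1}{9}$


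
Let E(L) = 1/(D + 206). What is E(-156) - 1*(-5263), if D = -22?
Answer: 968393/184 ≈ 5263.0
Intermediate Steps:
E(L) = 1/184 (E(L) = 1/(-22 + 206) = 1/184)
E(-156) - 1*(-5263) = 1/184 - 1*(-5263) = 1/184 + 5263 = 968393/184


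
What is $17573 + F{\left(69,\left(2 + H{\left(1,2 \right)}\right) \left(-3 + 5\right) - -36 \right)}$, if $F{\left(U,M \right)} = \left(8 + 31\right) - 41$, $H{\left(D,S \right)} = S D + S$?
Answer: $17571$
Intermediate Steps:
$H{\left(D,S \right)} = S + D S$ ($H{\left(D,S \right)} = D S + S = S + D S$)
$F{\left(U,M \right)} = -2$ ($F{\left(U,M \right)} = 39 - 41 = -2$)
$17573 + F{\left(69,\left(2 + H{\left(1,2 \right)}\right) \left(-3 + 5\right) - -36 \right)} = 17573 - 2 = 17571$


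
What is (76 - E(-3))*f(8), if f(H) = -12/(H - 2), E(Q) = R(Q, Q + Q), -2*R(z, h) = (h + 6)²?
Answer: -152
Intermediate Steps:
R(z, h) = -(6 + h)²/2 (R(z, h) = -(h + 6)²/2 = -(6 + h)²/2)
E(Q) = -(6 + 2*Q)²/2 (E(Q) = -(6 + (Q + Q))²/2 = -(6 + 2*Q)²/2)
f(H) = -12/(-2 + H)
(76 - E(-3))*f(8) = (76 - (-2)*(3 - 3)²)*(-12/(-2 + 8)) = (76 - (-2)*0²)*(-12/6) = (76 - (-2)*0)*(-12*⅙) = (76 - 1*0)*(-2) = (76 + 0)*(-2) = 76*(-2) = -152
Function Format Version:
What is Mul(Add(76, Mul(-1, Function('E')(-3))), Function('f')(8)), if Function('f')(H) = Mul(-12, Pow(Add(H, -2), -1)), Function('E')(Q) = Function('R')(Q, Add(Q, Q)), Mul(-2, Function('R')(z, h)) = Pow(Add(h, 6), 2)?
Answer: -152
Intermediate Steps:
Function('R')(z, h) = Mul(Rational(-1, 2), Pow(Add(6, h), 2)) (Function('R')(z, h) = Mul(Rational(-1, 2), Pow(Add(h, 6), 2)) = Mul(Rational(-1, 2), Pow(Add(6, h), 2)))
Function('E')(Q) = Mul(Rational(-1, 2), Pow(Add(6, Mul(2, Q)), 2)) (Function('E')(Q) = Mul(Rational(-1, 2), Pow(Add(6, Add(Q, Q)), 2)) = Mul(Rational(-1, 2), Pow(Add(6, Mul(2, Q)), 2)))
Function('f')(H) = Mul(-12, Pow(Add(-2, H), -1))
Mul(Add(76, Mul(-1, Function('E')(-3))), Function('f')(8)) = Mul(Add(76, Mul(-1, Mul(-2, Pow(Add(3, -3), 2)))), Mul(-12, Pow(Add(-2, 8), -1))) = Mul(Add(76, Mul(-1, Mul(-2, Pow(0, 2)))), Mul(-12, Pow(6, -1))) = Mul(Add(76, Mul(-1, Mul(-2, 0))), Mul(-12, Rational(1, 6))) = Mul(Add(76, Mul(-1, 0)), -2) = Mul(Add(76, 0), -2) = Mul(76, -2) = -152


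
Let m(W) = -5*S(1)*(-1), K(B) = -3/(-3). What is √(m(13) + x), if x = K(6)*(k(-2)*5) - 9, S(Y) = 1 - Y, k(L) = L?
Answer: I*√19 ≈ 4.3589*I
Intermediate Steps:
K(B) = 1 (K(B) = -3*(-⅓) = 1)
m(W) = 0 (m(W) = -5*(1 - 1*1)*(-1) = -5*(1 - 1)*(-1) = -5*0*(-1) = 0*(-1) = 0)
x = -19 (x = 1*(-2*5) - 9 = 1*(-10) - 9 = -10 - 9 = -19)
√(m(13) + x) = √(0 - 19) = √(-19) = I*√19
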